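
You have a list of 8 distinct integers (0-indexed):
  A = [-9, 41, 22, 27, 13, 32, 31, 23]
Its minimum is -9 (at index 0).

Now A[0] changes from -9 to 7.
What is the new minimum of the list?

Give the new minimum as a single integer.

Answer: 7

Derivation:
Old min = -9 (at index 0)
Change: A[0] -9 -> 7
Changed element WAS the min. Need to check: is 7 still <= all others?
  Min of remaining elements: 13
  New min = min(7, 13) = 7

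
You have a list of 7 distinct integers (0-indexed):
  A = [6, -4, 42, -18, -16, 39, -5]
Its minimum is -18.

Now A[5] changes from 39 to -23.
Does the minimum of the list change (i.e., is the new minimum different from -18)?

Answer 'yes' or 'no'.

Old min = -18
Change: A[5] 39 -> -23
Changed element was NOT the min; min changes only if -23 < -18.
New min = -23; changed? yes

Answer: yes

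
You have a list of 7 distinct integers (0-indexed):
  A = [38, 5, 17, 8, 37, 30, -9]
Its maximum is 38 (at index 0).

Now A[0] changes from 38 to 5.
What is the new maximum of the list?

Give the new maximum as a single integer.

Old max = 38 (at index 0)
Change: A[0] 38 -> 5
Changed element WAS the max -> may need rescan.
  Max of remaining elements: 37
  New max = max(5, 37) = 37

Answer: 37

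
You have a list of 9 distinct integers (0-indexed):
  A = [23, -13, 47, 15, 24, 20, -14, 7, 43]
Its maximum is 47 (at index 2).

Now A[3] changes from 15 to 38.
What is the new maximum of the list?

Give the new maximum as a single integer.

Old max = 47 (at index 2)
Change: A[3] 15 -> 38
Changed element was NOT the old max.
  New max = max(old_max, new_val) = max(47, 38) = 47

Answer: 47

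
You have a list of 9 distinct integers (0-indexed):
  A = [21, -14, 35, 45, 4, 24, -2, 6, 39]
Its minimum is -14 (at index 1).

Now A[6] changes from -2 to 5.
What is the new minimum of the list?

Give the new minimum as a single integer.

Old min = -14 (at index 1)
Change: A[6] -2 -> 5
Changed element was NOT the old min.
  New min = min(old_min, new_val) = min(-14, 5) = -14

Answer: -14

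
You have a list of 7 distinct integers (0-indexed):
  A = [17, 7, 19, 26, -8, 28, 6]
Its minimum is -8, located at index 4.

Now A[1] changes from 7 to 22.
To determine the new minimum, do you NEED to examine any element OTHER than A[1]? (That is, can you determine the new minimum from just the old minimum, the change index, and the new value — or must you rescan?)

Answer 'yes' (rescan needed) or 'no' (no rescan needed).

Answer: no

Derivation:
Old min = -8 at index 4
Change at index 1: 7 -> 22
Index 1 was NOT the min. New min = min(-8, 22). No rescan of other elements needed.
Needs rescan: no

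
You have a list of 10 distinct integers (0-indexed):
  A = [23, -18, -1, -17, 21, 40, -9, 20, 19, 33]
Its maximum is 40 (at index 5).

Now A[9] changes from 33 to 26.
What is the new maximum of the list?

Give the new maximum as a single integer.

Answer: 40

Derivation:
Old max = 40 (at index 5)
Change: A[9] 33 -> 26
Changed element was NOT the old max.
  New max = max(old_max, new_val) = max(40, 26) = 40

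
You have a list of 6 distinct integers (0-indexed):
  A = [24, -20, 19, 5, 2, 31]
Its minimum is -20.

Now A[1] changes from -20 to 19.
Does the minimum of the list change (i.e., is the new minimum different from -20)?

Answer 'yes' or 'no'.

Answer: yes

Derivation:
Old min = -20
Change: A[1] -20 -> 19
Changed element was the min; new min must be rechecked.
New min = 2; changed? yes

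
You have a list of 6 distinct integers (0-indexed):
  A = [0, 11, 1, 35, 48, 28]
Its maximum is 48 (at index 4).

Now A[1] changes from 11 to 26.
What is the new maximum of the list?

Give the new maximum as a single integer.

Old max = 48 (at index 4)
Change: A[1] 11 -> 26
Changed element was NOT the old max.
  New max = max(old_max, new_val) = max(48, 26) = 48

Answer: 48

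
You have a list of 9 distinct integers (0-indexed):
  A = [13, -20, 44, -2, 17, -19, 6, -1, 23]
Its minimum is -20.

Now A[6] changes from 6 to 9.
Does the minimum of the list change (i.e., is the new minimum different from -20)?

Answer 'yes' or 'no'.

Answer: no

Derivation:
Old min = -20
Change: A[6] 6 -> 9
Changed element was NOT the min; min changes only if 9 < -20.
New min = -20; changed? no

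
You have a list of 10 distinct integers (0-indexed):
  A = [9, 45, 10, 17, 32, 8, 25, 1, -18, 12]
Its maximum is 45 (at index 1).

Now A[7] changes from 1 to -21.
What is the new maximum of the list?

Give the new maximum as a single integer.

Answer: 45

Derivation:
Old max = 45 (at index 1)
Change: A[7] 1 -> -21
Changed element was NOT the old max.
  New max = max(old_max, new_val) = max(45, -21) = 45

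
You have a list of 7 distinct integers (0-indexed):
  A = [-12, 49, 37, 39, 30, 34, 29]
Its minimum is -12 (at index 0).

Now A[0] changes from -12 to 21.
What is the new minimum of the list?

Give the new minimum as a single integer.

Answer: 21

Derivation:
Old min = -12 (at index 0)
Change: A[0] -12 -> 21
Changed element WAS the min. Need to check: is 21 still <= all others?
  Min of remaining elements: 29
  New min = min(21, 29) = 21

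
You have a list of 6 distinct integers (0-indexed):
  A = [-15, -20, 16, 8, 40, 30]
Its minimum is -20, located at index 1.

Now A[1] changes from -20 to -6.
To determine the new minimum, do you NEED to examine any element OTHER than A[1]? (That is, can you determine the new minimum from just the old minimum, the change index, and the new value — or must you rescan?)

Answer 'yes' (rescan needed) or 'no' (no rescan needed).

Old min = -20 at index 1
Change at index 1: -20 -> -6
Index 1 WAS the min and new value -6 > old min -20. Must rescan other elements to find the new min.
Needs rescan: yes

Answer: yes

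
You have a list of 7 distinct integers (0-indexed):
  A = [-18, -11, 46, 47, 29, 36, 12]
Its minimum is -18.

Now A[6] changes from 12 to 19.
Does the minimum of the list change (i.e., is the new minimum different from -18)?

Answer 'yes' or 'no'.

Answer: no

Derivation:
Old min = -18
Change: A[6] 12 -> 19
Changed element was NOT the min; min changes only if 19 < -18.
New min = -18; changed? no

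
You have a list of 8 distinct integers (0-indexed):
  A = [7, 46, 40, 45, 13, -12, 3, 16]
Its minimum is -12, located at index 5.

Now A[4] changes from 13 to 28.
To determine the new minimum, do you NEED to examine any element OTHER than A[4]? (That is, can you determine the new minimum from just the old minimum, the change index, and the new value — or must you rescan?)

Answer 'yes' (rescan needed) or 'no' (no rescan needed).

Old min = -12 at index 5
Change at index 4: 13 -> 28
Index 4 was NOT the min. New min = min(-12, 28). No rescan of other elements needed.
Needs rescan: no

Answer: no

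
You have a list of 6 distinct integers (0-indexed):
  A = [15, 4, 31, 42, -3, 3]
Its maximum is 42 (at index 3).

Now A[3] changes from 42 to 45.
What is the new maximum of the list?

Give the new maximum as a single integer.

Old max = 42 (at index 3)
Change: A[3] 42 -> 45
Changed element WAS the max -> may need rescan.
  Max of remaining elements: 31
  New max = max(45, 31) = 45

Answer: 45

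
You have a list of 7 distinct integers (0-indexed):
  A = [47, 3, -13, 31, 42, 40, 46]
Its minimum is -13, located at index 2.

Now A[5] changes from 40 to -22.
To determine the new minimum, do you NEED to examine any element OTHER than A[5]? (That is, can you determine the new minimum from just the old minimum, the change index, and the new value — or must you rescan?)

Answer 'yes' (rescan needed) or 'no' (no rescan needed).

Answer: no

Derivation:
Old min = -13 at index 2
Change at index 5: 40 -> -22
Index 5 was NOT the min. New min = min(-13, -22). No rescan of other elements needed.
Needs rescan: no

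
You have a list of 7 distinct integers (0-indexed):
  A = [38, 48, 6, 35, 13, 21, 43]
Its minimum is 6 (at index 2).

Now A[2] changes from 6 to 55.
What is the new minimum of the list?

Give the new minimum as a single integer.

Old min = 6 (at index 2)
Change: A[2] 6 -> 55
Changed element WAS the min. Need to check: is 55 still <= all others?
  Min of remaining elements: 13
  New min = min(55, 13) = 13

Answer: 13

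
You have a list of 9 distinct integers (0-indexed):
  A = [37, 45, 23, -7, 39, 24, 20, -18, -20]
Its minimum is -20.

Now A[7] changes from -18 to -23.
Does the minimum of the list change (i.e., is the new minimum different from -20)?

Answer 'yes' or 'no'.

Answer: yes

Derivation:
Old min = -20
Change: A[7] -18 -> -23
Changed element was NOT the min; min changes only if -23 < -20.
New min = -23; changed? yes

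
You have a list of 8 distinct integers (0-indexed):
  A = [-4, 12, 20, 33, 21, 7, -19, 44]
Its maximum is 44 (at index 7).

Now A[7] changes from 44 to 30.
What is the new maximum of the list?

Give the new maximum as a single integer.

Old max = 44 (at index 7)
Change: A[7] 44 -> 30
Changed element WAS the max -> may need rescan.
  Max of remaining elements: 33
  New max = max(30, 33) = 33

Answer: 33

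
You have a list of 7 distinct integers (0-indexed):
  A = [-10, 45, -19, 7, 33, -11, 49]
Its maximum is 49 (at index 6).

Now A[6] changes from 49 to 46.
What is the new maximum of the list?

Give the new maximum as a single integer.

Answer: 46

Derivation:
Old max = 49 (at index 6)
Change: A[6] 49 -> 46
Changed element WAS the max -> may need rescan.
  Max of remaining elements: 45
  New max = max(46, 45) = 46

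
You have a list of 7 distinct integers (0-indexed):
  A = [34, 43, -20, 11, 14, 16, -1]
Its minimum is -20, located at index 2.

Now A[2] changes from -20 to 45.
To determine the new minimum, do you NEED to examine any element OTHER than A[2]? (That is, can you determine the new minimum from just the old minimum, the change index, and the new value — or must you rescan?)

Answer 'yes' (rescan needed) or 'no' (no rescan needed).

Answer: yes

Derivation:
Old min = -20 at index 2
Change at index 2: -20 -> 45
Index 2 WAS the min and new value 45 > old min -20. Must rescan other elements to find the new min.
Needs rescan: yes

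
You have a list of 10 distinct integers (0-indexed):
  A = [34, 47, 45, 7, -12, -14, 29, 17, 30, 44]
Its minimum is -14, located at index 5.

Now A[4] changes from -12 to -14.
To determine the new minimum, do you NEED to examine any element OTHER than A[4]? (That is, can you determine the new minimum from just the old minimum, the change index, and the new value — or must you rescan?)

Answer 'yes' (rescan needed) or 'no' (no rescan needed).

Old min = -14 at index 5
Change at index 4: -12 -> -14
Index 4 was NOT the min. New min = min(-14, -14). No rescan of other elements needed.
Needs rescan: no

Answer: no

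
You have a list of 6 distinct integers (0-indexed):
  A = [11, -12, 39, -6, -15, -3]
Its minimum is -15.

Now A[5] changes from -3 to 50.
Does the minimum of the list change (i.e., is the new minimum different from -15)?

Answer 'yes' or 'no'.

Old min = -15
Change: A[5] -3 -> 50
Changed element was NOT the min; min changes only if 50 < -15.
New min = -15; changed? no

Answer: no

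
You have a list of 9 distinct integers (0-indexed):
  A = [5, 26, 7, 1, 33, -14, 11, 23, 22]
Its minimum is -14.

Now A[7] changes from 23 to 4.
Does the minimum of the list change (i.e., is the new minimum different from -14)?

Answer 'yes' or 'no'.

Old min = -14
Change: A[7] 23 -> 4
Changed element was NOT the min; min changes only if 4 < -14.
New min = -14; changed? no

Answer: no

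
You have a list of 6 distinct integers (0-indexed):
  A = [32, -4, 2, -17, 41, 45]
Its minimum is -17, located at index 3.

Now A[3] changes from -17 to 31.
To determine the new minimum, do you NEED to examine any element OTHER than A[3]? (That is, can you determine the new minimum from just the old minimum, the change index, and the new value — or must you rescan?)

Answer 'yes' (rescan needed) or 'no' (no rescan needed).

Old min = -17 at index 3
Change at index 3: -17 -> 31
Index 3 WAS the min and new value 31 > old min -17. Must rescan other elements to find the new min.
Needs rescan: yes

Answer: yes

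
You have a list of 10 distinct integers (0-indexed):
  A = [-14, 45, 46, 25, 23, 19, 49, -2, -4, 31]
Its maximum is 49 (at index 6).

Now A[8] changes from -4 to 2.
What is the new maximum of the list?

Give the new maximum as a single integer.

Answer: 49

Derivation:
Old max = 49 (at index 6)
Change: A[8] -4 -> 2
Changed element was NOT the old max.
  New max = max(old_max, new_val) = max(49, 2) = 49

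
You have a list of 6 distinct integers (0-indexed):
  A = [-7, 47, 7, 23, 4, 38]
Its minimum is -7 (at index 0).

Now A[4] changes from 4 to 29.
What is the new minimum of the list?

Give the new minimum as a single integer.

Answer: -7

Derivation:
Old min = -7 (at index 0)
Change: A[4] 4 -> 29
Changed element was NOT the old min.
  New min = min(old_min, new_val) = min(-7, 29) = -7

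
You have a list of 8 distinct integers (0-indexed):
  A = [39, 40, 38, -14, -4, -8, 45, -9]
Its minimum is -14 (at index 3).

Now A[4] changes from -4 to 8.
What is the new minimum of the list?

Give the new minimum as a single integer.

Old min = -14 (at index 3)
Change: A[4] -4 -> 8
Changed element was NOT the old min.
  New min = min(old_min, new_val) = min(-14, 8) = -14

Answer: -14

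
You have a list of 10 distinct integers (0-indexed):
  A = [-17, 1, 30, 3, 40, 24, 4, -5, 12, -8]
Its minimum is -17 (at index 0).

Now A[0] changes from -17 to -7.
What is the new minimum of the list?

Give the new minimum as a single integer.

Answer: -8

Derivation:
Old min = -17 (at index 0)
Change: A[0] -17 -> -7
Changed element WAS the min. Need to check: is -7 still <= all others?
  Min of remaining elements: -8
  New min = min(-7, -8) = -8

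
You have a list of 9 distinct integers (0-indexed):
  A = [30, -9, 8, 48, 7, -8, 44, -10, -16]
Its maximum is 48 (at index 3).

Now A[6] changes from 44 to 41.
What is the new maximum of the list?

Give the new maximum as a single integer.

Answer: 48

Derivation:
Old max = 48 (at index 3)
Change: A[6] 44 -> 41
Changed element was NOT the old max.
  New max = max(old_max, new_val) = max(48, 41) = 48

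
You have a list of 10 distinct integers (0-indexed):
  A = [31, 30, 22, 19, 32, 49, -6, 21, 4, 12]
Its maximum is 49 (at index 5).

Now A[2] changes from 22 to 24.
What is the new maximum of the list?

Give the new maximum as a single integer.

Old max = 49 (at index 5)
Change: A[2] 22 -> 24
Changed element was NOT the old max.
  New max = max(old_max, new_val) = max(49, 24) = 49

Answer: 49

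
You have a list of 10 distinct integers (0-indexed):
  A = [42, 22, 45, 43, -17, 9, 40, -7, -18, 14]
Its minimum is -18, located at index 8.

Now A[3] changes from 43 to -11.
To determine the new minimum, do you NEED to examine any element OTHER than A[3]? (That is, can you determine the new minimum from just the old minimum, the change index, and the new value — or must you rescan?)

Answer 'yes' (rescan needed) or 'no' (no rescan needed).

Answer: no

Derivation:
Old min = -18 at index 8
Change at index 3: 43 -> -11
Index 3 was NOT the min. New min = min(-18, -11). No rescan of other elements needed.
Needs rescan: no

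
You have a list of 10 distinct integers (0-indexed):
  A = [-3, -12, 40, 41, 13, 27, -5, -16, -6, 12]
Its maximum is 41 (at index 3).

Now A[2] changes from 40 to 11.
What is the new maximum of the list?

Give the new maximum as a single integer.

Old max = 41 (at index 3)
Change: A[2] 40 -> 11
Changed element was NOT the old max.
  New max = max(old_max, new_val) = max(41, 11) = 41

Answer: 41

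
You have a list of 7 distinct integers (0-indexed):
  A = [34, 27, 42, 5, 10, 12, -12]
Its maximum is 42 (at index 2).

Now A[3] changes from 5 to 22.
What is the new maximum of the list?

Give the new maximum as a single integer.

Old max = 42 (at index 2)
Change: A[3] 5 -> 22
Changed element was NOT the old max.
  New max = max(old_max, new_val) = max(42, 22) = 42

Answer: 42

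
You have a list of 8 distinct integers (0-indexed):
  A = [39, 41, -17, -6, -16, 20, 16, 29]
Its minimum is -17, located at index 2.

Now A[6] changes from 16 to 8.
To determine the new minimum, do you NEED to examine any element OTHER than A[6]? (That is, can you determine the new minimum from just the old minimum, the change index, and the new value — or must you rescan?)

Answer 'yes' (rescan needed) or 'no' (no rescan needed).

Old min = -17 at index 2
Change at index 6: 16 -> 8
Index 6 was NOT the min. New min = min(-17, 8). No rescan of other elements needed.
Needs rescan: no

Answer: no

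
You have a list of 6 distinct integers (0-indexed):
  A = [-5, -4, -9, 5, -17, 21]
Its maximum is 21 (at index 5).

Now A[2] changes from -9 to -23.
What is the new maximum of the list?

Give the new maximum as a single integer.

Old max = 21 (at index 5)
Change: A[2] -9 -> -23
Changed element was NOT the old max.
  New max = max(old_max, new_val) = max(21, -23) = 21

Answer: 21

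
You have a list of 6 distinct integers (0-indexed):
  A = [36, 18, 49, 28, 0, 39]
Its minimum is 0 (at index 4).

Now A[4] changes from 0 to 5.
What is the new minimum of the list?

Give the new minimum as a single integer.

Old min = 0 (at index 4)
Change: A[4] 0 -> 5
Changed element WAS the min. Need to check: is 5 still <= all others?
  Min of remaining elements: 18
  New min = min(5, 18) = 5

Answer: 5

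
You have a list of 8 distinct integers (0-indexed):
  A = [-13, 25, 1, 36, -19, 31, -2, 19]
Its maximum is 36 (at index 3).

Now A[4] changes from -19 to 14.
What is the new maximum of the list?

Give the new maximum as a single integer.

Old max = 36 (at index 3)
Change: A[4] -19 -> 14
Changed element was NOT the old max.
  New max = max(old_max, new_val) = max(36, 14) = 36

Answer: 36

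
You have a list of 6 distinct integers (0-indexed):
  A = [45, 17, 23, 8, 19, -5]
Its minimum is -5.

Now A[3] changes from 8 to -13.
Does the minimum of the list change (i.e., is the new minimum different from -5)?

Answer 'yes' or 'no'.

Old min = -5
Change: A[3] 8 -> -13
Changed element was NOT the min; min changes only if -13 < -5.
New min = -13; changed? yes

Answer: yes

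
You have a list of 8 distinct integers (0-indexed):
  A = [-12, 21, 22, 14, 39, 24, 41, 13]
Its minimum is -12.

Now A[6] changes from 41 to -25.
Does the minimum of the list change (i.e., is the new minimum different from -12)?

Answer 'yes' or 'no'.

Answer: yes

Derivation:
Old min = -12
Change: A[6] 41 -> -25
Changed element was NOT the min; min changes only if -25 < -12.
New min = -25; changed? yes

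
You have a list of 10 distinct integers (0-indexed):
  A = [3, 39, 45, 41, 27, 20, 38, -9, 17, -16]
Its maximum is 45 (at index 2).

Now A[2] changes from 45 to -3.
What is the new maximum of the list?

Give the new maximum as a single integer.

Old max = 45 (at index 2)
Change: A[2] 45 -> -3
Changed element WAS the max -> may need rescan.
  Max of remaining elements: 41
  New max = max(-3, 41) = 41

Answer: 41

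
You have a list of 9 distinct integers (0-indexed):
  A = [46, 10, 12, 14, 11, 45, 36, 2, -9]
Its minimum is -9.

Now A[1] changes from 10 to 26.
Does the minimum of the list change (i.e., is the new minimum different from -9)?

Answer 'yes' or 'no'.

Old min = -9
Change: A[1] 10 -> 26
Changed element was NOT the min; min changes only if 26 < -9.
New min = -9; changed? no

Answer: no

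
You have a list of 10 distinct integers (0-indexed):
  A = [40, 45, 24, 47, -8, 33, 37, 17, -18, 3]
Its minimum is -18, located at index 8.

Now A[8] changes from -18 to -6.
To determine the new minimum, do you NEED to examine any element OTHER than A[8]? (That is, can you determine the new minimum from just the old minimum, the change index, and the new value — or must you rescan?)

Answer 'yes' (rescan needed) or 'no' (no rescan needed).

Old min = -18 at index 8
Change at index 8: -18 -> -6
Index 8 WAS the min and new value -6 > old min -18. Must rescan other elements to find the new min.
Needs rescan: yes

Answer: yes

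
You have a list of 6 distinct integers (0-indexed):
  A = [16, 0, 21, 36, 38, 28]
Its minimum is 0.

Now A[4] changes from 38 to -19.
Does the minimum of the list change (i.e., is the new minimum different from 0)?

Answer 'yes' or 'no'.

Answer: yes

Derivation:
Old min = 0
Change: A[4] 38 -> -19
Changed element was NOT the min; min changes only if -19 < 0.
New min = -19; changed? yes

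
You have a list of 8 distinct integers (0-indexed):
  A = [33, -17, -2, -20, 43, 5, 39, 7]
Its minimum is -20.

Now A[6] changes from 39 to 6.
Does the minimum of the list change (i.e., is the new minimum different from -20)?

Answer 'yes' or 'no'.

Answer: no

Derivation:
Old min = -20
Change: A[6] 39 -> 6
Changed element was NOT the min; min changes only if 6 < -20.
New min = -20; changed? no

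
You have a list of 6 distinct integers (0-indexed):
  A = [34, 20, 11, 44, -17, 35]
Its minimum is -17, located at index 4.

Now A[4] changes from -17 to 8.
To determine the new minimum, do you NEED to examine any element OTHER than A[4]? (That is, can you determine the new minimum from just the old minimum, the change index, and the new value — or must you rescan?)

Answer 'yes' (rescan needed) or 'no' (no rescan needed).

Answer: yes

Derivation:
Old min = -17 at index 4
Change at index 4: -17 -> 8
Index 4 WAS the min and new value 8 > old min -17. Must rescan other elements to find the new min.
Needs rescan: yes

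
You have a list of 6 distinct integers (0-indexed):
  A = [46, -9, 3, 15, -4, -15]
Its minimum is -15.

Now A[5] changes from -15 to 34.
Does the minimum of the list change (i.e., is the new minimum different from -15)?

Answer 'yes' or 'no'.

Old min = -15
Change: A[5] -15 -> 34
Changed element was the min; new min must be rechecked.
New min = -9; changed? yes

Answer: yes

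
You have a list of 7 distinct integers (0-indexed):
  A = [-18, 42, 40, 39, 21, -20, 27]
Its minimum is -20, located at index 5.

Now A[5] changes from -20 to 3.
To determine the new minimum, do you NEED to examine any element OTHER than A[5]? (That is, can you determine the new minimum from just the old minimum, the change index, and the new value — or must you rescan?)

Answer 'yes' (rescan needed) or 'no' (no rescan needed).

Old min = -20 at index 5
Change at index 5: -20 -> 3
Index 5 WAS the min and new value 3 > old min -20. Must rescan other elements to find the new min.
Needs rescan: yes

Answer: yes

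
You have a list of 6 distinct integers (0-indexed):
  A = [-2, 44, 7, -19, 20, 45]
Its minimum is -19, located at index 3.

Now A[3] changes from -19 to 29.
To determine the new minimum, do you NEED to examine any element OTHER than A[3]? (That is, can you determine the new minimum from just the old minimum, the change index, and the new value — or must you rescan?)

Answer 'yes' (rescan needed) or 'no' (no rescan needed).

Answer: yes

Derivation:
Old min = -19 at index 3
Change at index 3: -19 -> 29
Index 3 WAS the min and new value 29 > old min -19. Must rescan other elements to find the new min.
Needs rescan: yes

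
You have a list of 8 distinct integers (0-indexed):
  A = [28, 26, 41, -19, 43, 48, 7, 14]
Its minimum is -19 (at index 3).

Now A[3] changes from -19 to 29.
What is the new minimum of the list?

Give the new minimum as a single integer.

Old min = -19 (at index 3)
Change: A[3] -19 -> 29
Changed element WAS the min. Need to check: is 29 still <= all others?
  Min of remaining elements: 7
  New min = min(29, 7) = 7

Answer: 7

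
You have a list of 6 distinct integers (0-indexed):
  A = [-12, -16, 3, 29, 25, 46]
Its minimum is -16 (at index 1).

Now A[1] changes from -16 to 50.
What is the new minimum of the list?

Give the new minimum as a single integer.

Answer: -12

Derivation:
Old min = -16 (at index 1)
Change: A[1] -16 -> 50
Changed element WAS the min. Need to check: is 50 still <= all others?
  Min of remaining elements: -12
  New min = min(50, -12) = -12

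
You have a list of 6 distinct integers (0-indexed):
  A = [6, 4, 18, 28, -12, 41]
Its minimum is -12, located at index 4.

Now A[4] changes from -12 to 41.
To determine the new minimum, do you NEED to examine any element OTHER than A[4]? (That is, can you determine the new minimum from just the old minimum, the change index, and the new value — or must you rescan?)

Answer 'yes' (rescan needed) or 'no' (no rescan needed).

Old min = -12 at index 4
Change at index 4: -12 -> 41
Index 4 WAS the min and new value 41 > old min -12. Must rescan other elements to find the new min.
Needs rescan: yes

Answer: yes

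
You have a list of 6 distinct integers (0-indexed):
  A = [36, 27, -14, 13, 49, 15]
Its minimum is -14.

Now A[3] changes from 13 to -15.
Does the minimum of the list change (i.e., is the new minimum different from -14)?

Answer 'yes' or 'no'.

Old min = -14
Change: A[3] 13 -> -15
Changed element was NOT the min; min changes only if -15 < -14.
New min = -15; changed? yes

Answer: yes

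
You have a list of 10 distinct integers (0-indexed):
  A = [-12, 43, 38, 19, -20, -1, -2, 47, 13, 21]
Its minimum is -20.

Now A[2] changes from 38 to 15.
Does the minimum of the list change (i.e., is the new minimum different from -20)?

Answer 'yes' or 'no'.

Answer: no

Derivation:
Old min = -20
Change: A[2] 38 -> 15
Changed element was NOT the min; min changes only if 15 < -20.
New min = -20; changed? no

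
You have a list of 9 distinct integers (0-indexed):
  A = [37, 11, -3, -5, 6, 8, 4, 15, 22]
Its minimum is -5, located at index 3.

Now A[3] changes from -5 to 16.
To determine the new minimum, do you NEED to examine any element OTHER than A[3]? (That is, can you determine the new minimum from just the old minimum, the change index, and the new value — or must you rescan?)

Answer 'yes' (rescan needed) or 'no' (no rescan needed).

Old min = -5 at index 3
Change at index 3: -5 -> 16
Index 3 WAS the min and new value 16 > old min -5. Must rescan other elements to find the new min.
Needs rescan: yes

Answer: yes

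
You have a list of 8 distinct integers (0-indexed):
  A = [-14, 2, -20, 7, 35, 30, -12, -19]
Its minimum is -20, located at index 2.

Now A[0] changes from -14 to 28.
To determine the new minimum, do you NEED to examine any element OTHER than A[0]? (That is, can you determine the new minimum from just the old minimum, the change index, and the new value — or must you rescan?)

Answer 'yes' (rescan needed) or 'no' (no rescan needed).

Old min = -20 at index 2
Change at index 0: -14 -> 28
Index 0 was NOT the min. New min = min(-20, 28). No rescan of other elements needed.
Needs rescan: no

Answer: no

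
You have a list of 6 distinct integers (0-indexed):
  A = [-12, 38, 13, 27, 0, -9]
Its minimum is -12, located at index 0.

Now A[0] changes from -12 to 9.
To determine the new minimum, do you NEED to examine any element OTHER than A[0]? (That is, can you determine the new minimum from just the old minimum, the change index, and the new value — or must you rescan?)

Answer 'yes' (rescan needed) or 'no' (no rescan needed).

Old min = -12 at index 0
Change at index 0: -12 -> 9
Index 0 WAS the min and new value 9 > old min -12. Must rescan other elements to find the new min.
Needs rescan: yes

Answer: yes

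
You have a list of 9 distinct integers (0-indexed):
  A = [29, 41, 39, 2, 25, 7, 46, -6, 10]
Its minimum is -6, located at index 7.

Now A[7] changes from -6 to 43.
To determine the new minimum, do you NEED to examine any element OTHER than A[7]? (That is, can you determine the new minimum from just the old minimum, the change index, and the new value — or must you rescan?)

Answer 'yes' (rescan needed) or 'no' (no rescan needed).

Answer: yes

Derivation:
Old min = -6 at index 7
Change at index 7: -6 -> 43
Index 7 WAS the min and new value 43 > old min -6. Must rescan other elements to find the new min.
Needs rescan: yes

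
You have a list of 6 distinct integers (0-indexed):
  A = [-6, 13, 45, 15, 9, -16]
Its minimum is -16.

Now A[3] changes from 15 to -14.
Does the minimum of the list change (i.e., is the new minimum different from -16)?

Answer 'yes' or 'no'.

Answer: no

Derivation:
Old min = -16
Change: A[3] 15 -> -14
Changed element was NOT the min; min changes only if -14 < -16.
New min = -16; changed? no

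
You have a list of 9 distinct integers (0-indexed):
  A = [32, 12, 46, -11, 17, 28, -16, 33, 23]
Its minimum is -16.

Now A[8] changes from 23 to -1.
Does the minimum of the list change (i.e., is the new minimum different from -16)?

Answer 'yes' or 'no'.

Answer: no

Derivation:
Old min = -16
Change: A[8] 23 -> -1
Changed element was NOT the min; min changes only if -1 < -16.
New min = -16; changed? no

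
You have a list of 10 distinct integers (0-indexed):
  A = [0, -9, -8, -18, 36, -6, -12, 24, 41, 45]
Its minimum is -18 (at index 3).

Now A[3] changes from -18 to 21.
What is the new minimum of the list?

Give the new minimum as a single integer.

Answer: -12

Derivation:
Old min = -18 (at index 3)
Change: A[3] -18 -> 21
Changed element WAS the min. Need to check: is 21 still <= all others?
  Min of remaining elements: -12
  New min = min(21, -12) = -12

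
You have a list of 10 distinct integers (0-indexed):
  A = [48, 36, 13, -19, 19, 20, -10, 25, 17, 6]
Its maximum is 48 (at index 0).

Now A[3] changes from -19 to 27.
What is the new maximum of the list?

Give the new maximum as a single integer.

Answer: 48

Derivation:
Old max = 48 (at index 0)
Change: A[3] -19 -> 27
Changed element was NOT the old max.
  New max = max(old_max, new_val) = max(48, 27) = 48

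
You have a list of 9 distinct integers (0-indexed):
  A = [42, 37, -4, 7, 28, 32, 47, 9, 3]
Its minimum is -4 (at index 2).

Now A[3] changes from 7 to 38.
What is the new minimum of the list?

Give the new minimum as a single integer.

Answer: -4

Derivation:
Old min = -4 (at index 2)
Change: A[3] 7 -> 38
Changed element was NOT the old min.
  New min = min(old_min, new_val) = min(-4, 38) = -4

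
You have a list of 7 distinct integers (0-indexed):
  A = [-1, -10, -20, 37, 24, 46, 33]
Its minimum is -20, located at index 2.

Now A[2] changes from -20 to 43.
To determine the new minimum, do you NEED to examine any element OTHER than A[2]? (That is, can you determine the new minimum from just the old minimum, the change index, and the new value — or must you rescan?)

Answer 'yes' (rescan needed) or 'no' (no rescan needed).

Answer: yes

Derivation:
Old min = -20 at index 2
Change at index 2: -20 -> 43
Index 2 WAS the min and new value 43 > old min -20. Must rescan other elements to find the new min.
Needs rescan: yes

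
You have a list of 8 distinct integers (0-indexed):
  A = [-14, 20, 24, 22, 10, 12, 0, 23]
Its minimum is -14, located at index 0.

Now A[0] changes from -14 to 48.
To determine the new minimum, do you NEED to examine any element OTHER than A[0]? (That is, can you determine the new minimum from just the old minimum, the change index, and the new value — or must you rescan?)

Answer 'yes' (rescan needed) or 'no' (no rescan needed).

Answer: yes

Derivation:
Old min = -14 at index 0
Change at index 0: -14 -> 48
Index 0 WAS the min and new value 48 > old min -14. Must rescan other elements to find the new min.
Needs rescan: yes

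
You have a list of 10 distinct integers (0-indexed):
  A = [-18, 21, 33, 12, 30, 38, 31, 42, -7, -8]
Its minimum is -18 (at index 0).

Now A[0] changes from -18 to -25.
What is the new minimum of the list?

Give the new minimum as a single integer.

Old min = -18 (at index 0)
Change: A[0] -18 -> -25
Changed element WAS the min. Need to check: is -25 still <= all others?
  Min of remaining elements: -8
  New min = min(-25, -8) = -25

Answer: -25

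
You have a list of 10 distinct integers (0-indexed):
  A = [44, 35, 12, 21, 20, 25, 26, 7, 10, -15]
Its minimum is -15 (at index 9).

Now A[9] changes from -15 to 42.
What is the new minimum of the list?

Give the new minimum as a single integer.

Old min = -15 (at index 9)
Change: A[9] -15 -> 42
Changed element WAS the min. Need to check: is 42 still <= all others?
  Min of remaining elements: 7
  New min = min(42, 7) = 7

Answer: 7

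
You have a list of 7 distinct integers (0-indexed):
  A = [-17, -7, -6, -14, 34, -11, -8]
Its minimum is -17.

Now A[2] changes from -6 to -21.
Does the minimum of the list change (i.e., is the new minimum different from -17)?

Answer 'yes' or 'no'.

Answer: yes

Derivation:
Old min = -17
Change: A[2] -6 -> -21
Changed element was NOT the min; min changes only if -21 < -17.
New min = -21; changed? yes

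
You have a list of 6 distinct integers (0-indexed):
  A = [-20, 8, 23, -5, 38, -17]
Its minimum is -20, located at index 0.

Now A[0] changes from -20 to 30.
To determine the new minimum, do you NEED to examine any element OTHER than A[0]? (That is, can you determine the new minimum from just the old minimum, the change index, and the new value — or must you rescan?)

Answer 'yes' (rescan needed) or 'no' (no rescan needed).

Answer: yes

Derivation:
Old min = -20 at index 0
Change at index 0: -20 -> 30
Index 0 WAS the min and new value 30 > old min -20. Must rescan other elements to find the new min.
Needs rescan: yes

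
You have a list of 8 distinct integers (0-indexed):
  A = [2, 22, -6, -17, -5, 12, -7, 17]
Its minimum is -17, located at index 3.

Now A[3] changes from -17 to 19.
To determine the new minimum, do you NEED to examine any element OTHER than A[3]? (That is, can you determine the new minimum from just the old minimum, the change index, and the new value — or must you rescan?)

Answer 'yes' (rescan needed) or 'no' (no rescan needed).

Old min = -17 at index 3
Change at index 3: -17 -> 19
Index 3 WAS the min and new value 19 > old min -17. Must rescan other elements to find the new min.
Needs rescan: yes

Answer: yes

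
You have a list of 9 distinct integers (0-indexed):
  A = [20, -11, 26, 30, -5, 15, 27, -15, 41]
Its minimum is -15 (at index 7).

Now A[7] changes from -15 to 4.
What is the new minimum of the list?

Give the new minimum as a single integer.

Answer: -11

Derivation:
Old min = -15 (at index 7)
Change: A[7] -15 -> 4
Changed element WAS the min. Need to check: is 4 still <= all others?
  Min of remaining elements: -11
  New min = min(4, -11) = -11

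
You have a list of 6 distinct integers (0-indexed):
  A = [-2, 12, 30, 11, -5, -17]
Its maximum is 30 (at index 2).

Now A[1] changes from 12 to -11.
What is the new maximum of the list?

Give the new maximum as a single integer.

Old max = 30 (at index 2)
Change: A[1] 12 -> -11
Changed element was NOT the old max.
  New max = max(old_max, new_val) = max(30, -11) = 30

Answer: 30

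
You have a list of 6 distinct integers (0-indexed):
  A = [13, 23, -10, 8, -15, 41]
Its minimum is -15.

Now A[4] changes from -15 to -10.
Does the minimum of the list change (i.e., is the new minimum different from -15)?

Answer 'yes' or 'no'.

Answer: yes

Derivation:
Old min = -15
Change: A[4] -15 -> -10
Changed element was the min; new min must be rechecked.
New min = -10; changed? yes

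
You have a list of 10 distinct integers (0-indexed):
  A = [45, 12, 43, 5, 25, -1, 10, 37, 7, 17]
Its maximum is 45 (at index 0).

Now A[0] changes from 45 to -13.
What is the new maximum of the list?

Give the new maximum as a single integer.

Answer: 43

Derivation:
Old max = 45 (at index 0)
Change: A[0] 45 -> -13
Changed element WAS the max -> may need rescan.
  Max of remaining elements: 43
  New max = max(-13, 43) = 43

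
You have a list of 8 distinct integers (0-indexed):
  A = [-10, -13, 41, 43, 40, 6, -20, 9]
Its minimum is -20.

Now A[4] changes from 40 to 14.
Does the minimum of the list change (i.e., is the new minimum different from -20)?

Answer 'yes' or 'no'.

Old min = -20
Change: A[4] 40 -> 14
Changed element was NOT the min; min changes only if 14 < -20.
New min = -20; changed? no

Answer: no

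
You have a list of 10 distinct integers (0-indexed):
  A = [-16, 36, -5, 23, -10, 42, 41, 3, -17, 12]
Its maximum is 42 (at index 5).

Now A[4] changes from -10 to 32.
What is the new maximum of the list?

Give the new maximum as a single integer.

Answer: 42

Derivation:
Old max = 42 (at index 5)
Change: A[4] -10 -> 32
Changed element was NOT the old max.
  New max = max(old_max, new_val) = max(42, 32) = 42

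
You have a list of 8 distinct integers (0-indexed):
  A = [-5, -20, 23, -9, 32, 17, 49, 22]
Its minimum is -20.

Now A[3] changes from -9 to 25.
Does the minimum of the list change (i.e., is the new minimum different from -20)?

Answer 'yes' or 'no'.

Answer: no

Derivation:
Old min = -20
Change: A[3] -9 -> 25
Changed element was NOT the min; min changes only if 25 < -20.
New min = -20; changed? no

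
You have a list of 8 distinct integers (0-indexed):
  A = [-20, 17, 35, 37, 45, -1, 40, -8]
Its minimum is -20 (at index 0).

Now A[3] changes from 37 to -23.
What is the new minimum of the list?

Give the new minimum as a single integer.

Answer: -23

Derivation:
Old min = -20 (at index 0)
Change: A[3] 37 -> -23
Changed element was NOT the old min.
  New min = min(old_min, new_val) = min(-20, -23) = -23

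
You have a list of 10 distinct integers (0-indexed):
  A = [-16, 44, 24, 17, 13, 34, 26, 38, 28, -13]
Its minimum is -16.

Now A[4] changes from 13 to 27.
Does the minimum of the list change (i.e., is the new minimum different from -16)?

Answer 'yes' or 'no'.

Answer: no

Derivation:
Old min = -16
Change: A[4] 13 -> 27
Changed element was NOT the min; min changes only if 27 < -16.
New min = -16; changed? no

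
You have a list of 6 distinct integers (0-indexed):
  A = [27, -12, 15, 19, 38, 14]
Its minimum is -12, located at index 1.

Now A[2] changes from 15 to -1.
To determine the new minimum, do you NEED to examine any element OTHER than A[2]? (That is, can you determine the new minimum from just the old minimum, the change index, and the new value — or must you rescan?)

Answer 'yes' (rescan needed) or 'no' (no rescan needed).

Answer: no

Derivation:
Old min = -12 at index 1
Change at index 2: 15 -> -1
Index 2 was NOT the min. New min = min(-12, -1). No rescan of other elements needed.
Needs rescan: no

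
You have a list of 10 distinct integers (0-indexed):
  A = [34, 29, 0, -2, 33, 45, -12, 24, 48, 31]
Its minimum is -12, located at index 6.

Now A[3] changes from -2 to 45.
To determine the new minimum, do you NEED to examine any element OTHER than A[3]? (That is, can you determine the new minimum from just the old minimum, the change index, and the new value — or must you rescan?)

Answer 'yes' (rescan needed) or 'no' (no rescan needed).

Answer: no

Derivation:
Old min = -12 at index 6
Change at index 3: -2 -> 45
Index 3 was NOT the min. New min = min(-12, 45). No rescan of other elements needed.
Needs rescan: no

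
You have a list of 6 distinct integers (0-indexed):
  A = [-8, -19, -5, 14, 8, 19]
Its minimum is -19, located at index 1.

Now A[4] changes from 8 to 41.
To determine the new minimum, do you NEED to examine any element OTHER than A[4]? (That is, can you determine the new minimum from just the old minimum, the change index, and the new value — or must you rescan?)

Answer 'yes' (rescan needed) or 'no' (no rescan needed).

Old min = -19 at index 1
Change at index 4: 8 -> 41
Index 4 was NOT the min. New min = min(-19, 41). No rescan of other elements needed.
Needs rescan: no

Answer: no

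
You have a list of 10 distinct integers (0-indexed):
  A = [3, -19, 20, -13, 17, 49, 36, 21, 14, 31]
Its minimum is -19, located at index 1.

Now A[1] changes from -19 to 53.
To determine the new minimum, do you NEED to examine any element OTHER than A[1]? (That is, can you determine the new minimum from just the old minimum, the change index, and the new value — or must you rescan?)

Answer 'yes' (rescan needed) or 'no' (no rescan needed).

Old min = -19 at index 1
Change at index 1: -19 -> 53
Index 1 WAS the min and new value 53 > old min -19. Must rescan other elements to find the new min.
Needs rescan: yes

Answer: yes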